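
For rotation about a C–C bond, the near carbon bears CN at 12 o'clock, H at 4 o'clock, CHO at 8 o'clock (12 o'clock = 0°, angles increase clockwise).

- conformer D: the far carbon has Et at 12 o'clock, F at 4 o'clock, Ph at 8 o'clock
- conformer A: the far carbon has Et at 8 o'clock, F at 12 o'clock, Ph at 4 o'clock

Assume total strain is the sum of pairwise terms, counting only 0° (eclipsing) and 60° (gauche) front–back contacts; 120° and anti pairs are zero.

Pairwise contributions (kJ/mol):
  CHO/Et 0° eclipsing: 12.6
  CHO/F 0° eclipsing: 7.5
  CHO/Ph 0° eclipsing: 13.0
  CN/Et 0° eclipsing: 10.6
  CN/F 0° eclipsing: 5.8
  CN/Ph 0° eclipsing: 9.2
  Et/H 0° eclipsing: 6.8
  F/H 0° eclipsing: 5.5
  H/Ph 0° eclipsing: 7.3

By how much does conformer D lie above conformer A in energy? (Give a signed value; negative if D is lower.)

D (eclipsed): CN(0°)/Et(0°) eclipsed 10.6; H(120°)/F(120°) eclipsed 5.5; CHO(240°)/Ph(240°) eclipsed 13.0 → 29.1 kJ/mol.
A (eclipsed): CN(0°)/F(0°) eclipsed 5.8; H(120°)/Ph(120°) eclipsed 7.3; CHO(240°)/Et(240°) eclipsed 12.6 → 25.7 kJ/mol.
E(D) − E(A) = 29.1 − 25.7 = +3.4 kJ/mol.

+3.4 kJ/mol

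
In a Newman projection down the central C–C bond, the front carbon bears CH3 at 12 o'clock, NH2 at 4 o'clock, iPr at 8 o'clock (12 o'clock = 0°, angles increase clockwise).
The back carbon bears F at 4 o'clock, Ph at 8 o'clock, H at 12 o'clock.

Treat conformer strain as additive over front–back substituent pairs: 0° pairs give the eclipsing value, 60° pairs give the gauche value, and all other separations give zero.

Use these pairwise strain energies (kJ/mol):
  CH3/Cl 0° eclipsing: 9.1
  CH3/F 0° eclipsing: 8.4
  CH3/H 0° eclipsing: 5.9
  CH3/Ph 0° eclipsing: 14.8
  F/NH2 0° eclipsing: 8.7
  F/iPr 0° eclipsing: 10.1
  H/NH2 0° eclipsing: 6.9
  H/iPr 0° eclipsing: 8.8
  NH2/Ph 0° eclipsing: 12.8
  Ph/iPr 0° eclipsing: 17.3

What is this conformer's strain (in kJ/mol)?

This conformer (eclipsed): CH3(0°)/H(0°) eclipsed 5.9; NH2(120°)/F(120°) eclipsed 8.7; iPr(240°)/Ph(240°) eclipsed 17.3 → 31.9 kJ/mol.

31.9 kJ/mol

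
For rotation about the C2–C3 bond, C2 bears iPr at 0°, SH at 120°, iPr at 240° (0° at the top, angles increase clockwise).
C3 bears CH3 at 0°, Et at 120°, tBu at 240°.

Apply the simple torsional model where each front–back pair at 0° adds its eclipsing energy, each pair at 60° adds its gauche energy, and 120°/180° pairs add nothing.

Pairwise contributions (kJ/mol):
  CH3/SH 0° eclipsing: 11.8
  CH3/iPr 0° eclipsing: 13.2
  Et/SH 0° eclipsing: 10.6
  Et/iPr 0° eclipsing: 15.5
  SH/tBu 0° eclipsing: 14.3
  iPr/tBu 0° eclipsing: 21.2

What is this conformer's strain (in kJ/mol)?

45.0 kJ/mol

This conformer (eclipsed): iPr(0°)/CH3(0°) eclipsed 13.2; SH(120°)/Et(120°) eclipsed 10.6; iPr(240°)/tBu(240°) eclipsed 21.2 → 45.0 kJ/mol.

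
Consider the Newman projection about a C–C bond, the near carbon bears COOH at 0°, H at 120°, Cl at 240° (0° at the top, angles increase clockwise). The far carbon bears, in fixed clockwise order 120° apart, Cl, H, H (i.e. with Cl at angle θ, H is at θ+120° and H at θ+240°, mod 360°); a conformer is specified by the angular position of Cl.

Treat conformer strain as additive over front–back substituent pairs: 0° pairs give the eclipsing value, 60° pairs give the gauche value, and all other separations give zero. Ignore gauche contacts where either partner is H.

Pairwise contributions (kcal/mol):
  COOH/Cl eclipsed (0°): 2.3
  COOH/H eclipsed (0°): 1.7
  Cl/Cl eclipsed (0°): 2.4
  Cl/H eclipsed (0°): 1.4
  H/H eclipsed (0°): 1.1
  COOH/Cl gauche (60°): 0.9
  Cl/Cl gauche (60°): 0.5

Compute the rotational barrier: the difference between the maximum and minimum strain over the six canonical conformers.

4.7 kcal/mol

Cl at 0° (eclipsed): COOH–Cl eclipsed, H–H eclipsed, Cl–H eclipsed; 2.3 + 1.1 + 1.4 = 4.8 kcal/mol.
Cl at 60° (staggered): COOH–Cl gauche; 0.9 = 0.9 kcal/mol.
Cl at 120° (eclipsed): COOH–H eclipsed, H–Cl eclipsed, Cl–H eclipsed; 1.7 + 1.4 + 1.4 = 4.5 kcal/mol.
Cl at 180° (staggered): Cl–Cl gauche; 0.5 = 0.5 kcal/mol.
Cl at 240° (eclipsed): COOH–H eclipsed, H–H eclipsed, Cl–Cl eclipsed; 1.7 + 1.1 + 2.4 = 5.2 kcal/mol.
Cl at 300° (staggered): COOH–Cl gauche, Cl–Cl gauche; 0.9 + 0.5 = 1.4 kcal/mol.
Max at 240° (5.2 kcal/mol), min at 180° (0.5 kcal/mol); barrier = 4.7 kcal/mol.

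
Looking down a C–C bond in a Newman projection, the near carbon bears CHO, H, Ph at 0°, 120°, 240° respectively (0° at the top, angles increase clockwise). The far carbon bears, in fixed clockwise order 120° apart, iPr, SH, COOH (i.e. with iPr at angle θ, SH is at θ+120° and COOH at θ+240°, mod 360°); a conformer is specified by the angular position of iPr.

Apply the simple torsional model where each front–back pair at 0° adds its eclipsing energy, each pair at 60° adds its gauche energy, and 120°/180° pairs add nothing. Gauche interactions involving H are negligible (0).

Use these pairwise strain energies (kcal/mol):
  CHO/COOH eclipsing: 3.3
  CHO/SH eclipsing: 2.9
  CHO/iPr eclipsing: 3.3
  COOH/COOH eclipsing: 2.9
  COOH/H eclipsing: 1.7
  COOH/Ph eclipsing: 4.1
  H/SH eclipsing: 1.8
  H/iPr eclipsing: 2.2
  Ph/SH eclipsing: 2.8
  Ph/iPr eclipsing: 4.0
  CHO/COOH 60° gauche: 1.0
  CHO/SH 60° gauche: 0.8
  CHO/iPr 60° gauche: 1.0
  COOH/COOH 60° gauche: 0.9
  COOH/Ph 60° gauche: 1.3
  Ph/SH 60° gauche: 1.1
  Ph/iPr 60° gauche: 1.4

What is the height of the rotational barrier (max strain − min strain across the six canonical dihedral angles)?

4.9 kcal/mol

iPr at 0° (eclipsed): CHO–iPr eclipsed, H–SH eclipsed, Ph–COOH eclipsed; 3.3 + 1.8 + 4.1 = 9.2 kcal/mol.
iPr at 60° (staggered): CHO–iPr gauche, CHO–COOH gauche, Ph–SH gauche, Ph–COOH gauche; 1.0 + 1.0 + 1.1 + 1.3 = 4.4 kcal/mol.
iPr at 120° (eclipsed): CHO–COOH eclipsed, H–iPr eclipsed, Ph–SH eclipsed; 3.3 + 2.2 + 2.8 = 8.3 kcal/mol.
iPr at 180° (staggered): CHO–SH gauche, CHO–COOH gauche, Ph–iPr gauche, Ph–SH gauche; 0.8 + 1.0 + 1.4 + 1.1 = 4.3 kcal/mol.
iPr at 240° (eclipsed): CHO–SH eclipsed, H–COOH eclipsed, Ph–iPr eclipsed; 2.9 + 1.7 + 4.0 = 8.6 kcal/mol.
iPr at 300° (staggered): CHO–iPr gauche, CHO–SH gauche, Ph–iPr gauche, Ph–COOH gauche; 1.0 + 0.8 + 1.4 + 1.3 = 4.5 kcal/mol.
Max at 0° (9.2 kcal/mol), min at 180° (4.3 kcal/mol); barrier = 4.9 kcal/mol.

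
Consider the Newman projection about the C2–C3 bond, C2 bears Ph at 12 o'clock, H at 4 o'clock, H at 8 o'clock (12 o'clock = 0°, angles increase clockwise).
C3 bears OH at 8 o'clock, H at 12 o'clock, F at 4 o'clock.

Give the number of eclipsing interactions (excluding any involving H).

Every eclipsing pair involves H, so the count is 0.

0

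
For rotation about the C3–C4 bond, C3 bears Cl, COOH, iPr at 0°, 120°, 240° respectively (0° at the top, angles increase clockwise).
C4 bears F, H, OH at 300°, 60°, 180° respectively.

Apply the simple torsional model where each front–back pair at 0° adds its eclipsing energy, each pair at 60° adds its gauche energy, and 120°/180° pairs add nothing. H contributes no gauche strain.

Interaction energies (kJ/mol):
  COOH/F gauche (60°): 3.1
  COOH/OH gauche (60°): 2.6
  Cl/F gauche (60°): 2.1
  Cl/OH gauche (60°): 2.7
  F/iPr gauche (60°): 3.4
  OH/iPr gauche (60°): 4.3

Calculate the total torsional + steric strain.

12.4 kJ/mol

This conformer (staggered): Cl–F gauche, COOH–OH gauche, iPr–F gauche, iPr–OH gauche; 2.1 + 2.6 + 3.4 + 4.3 = 12.4 kJ/mol.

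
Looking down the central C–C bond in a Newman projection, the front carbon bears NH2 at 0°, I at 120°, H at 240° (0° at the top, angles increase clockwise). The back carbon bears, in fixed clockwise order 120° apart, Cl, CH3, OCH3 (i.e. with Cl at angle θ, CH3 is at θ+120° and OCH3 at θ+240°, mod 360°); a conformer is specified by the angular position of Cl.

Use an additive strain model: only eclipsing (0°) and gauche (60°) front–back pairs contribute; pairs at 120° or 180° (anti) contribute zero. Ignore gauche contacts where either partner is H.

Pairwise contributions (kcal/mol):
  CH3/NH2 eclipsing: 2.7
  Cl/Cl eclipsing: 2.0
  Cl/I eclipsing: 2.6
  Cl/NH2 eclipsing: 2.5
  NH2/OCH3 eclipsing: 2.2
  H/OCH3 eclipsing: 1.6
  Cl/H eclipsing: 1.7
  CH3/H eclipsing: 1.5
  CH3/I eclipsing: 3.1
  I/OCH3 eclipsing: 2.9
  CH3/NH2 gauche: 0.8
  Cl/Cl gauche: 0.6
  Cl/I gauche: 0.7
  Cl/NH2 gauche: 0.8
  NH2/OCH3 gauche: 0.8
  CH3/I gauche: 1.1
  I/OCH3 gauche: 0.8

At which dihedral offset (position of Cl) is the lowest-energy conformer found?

Cl at 0° (eclipsed): NH2(0°)/Cl(0°) eclipsed 2.5; I(120°)/CH3(120°) eclipsed 3.1; H(240°)/OCH3(240°) eclipsed 1.6 → 7.2 kcal/mol.
Cl at 60° (staggered): NH2(0°)/Cl(60°) gauche 0.8; NH2(0°)/OCH3(300°) gauche 0.8; I(120°)/Cl(60°) gauche 0.7; I(120°)/CH3(180°) gauche 1.1 → 3.4 kcal/mol.
Cl at 120° (eclipsed): NH2(0°)/OCH3(0°) eclipsed 2.2; I(120°)/Cl(120°) eclipsed 2.6; H(240°)/CH3(240°) eclipsed 1.5 → 6.3 kcal/mol.
Cl at 180° (staggered): NH2(0°)/CH3(300°) gauche 0.8; NH2(0°)/OCH3(60°) gauche 0.8; I(120°)/Cl(180°) gauche 0.7; I(120°)/OCH3(60°) gauche 0.8 → 3.1 kcal/mol.
Cl at 240° (eclipsed): NH2(0°)/CH3(0°) eclipsed 2.7; I(120°)/OCH3(120°) eclipsed 2.9; H(240°)/Cl(240°) eclipsed 1.7 → 7.3 kcal/mol.
Cl at 300° (staggered): NH2(0°)/Cl(300°) gauche 0.8; NH2(0°)/CH3(60°) gauche 0.8; I(120°)/CH3(60°) gauche 1.1; I(120°)/OCH3(180°) gauche 0.8 → 3.5 kcal/mol.
The minimum (3.1 kcal/mol) occurs with Cl at 180°.

180°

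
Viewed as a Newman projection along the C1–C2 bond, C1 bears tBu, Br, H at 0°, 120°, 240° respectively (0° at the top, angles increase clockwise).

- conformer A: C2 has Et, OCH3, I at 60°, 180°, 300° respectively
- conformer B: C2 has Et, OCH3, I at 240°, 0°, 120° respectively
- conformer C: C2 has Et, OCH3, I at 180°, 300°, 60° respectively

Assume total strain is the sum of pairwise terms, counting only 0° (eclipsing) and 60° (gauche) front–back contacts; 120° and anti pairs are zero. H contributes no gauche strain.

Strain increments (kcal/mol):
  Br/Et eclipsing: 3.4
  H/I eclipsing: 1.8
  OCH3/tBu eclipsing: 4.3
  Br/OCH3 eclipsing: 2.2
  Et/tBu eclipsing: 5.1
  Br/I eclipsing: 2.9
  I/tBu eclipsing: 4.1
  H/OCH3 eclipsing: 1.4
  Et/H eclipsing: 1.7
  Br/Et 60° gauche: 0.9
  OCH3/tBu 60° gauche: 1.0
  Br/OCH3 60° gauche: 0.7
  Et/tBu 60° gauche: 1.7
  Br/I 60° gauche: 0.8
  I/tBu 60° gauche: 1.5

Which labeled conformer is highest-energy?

A is staggered. tBu at 0° is gauche with Et at 60° (1.7); tBu at 0° is gauche with I at 300° (1.5); Br at 120° is gauche with Et at 60° (0.9); Br at 120° is gauche with OCH3 at 180° (0.7). Total 4.8 kcal/mol.
B is eclipsed. tBu at 0° is eclipsed with OCH3 at 0° (4.3); Br at 120° is eclipsed with I at 120° (2.9); H at 240° is eclipsed with Et at 240° (1.7). Total 8.9 kcal/mol.
C is staggered. tBu at 0° is gauche with OCH3 at 300° (1.0); tBu at 0° is gauche with I at 60° (1.5); Br at 120° is gauche with Et at 180° (0.9); Br at 120° is gauche with I at 60° (0.8). Total 4.2 kcal/mol.
B has the highest total (8.9 kcal/mol).

B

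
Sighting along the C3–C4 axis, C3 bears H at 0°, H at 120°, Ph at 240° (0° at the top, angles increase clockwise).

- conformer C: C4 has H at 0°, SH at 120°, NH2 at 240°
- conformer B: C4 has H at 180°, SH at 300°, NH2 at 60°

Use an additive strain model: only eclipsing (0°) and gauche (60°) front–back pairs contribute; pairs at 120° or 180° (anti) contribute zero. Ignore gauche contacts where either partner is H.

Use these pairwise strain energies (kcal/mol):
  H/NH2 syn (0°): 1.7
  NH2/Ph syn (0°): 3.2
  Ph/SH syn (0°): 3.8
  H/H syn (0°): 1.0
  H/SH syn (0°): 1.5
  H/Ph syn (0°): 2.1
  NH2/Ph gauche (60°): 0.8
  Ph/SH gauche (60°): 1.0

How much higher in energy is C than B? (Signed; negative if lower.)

+4.7 kcal/mol

C (eclipsed): H–H eclipsed, H–SH eclipsed, Ph–NH2 eclipsed; 1.0 + 1.5 + 3.2 = 5.7 kcal/mol.
B (staggered): Ph–SH gauche; 1.0 = 1.0 kcal/mol.
E(C) − E(B) = 5.7 − 1.0 = +4.7 kcal/mol.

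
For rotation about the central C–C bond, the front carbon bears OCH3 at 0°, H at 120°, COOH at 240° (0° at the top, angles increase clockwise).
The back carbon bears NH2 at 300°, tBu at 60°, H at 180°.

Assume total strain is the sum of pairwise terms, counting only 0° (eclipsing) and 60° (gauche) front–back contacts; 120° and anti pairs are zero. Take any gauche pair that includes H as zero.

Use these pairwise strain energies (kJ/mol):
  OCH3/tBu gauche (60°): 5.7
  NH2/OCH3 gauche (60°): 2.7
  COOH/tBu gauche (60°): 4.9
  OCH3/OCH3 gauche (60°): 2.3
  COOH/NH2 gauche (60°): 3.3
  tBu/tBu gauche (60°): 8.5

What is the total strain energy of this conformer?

11.7 kJ/mol

This conformer is staggered. OCH3 at 0° is gauche with NH2 at 300° (2.7); OCH3 at 0° is gauche with tBu at 60° (5.7); COOH at 240° is gauche with NH2 at 300° (3.3). Total 11.7 kJ/mol.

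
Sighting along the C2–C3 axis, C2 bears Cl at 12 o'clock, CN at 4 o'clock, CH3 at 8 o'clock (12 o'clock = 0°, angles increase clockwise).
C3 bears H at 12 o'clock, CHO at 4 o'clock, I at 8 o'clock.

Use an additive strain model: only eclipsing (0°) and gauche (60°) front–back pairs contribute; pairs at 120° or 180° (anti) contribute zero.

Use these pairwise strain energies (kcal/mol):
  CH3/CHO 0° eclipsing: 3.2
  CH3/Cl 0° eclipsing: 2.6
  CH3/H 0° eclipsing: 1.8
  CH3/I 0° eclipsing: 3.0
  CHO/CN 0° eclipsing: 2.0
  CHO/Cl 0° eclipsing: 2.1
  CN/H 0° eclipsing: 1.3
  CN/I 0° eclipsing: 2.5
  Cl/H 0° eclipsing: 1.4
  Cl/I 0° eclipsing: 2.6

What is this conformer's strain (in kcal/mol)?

6.4 kcal/mol

This conformer (eclipsed): Cl–H eclipsed, CN–CHO eclipsed, CH3–I eclipsed; 1.4 + 2.0 + 3.0 = 6.4 kcal/mol.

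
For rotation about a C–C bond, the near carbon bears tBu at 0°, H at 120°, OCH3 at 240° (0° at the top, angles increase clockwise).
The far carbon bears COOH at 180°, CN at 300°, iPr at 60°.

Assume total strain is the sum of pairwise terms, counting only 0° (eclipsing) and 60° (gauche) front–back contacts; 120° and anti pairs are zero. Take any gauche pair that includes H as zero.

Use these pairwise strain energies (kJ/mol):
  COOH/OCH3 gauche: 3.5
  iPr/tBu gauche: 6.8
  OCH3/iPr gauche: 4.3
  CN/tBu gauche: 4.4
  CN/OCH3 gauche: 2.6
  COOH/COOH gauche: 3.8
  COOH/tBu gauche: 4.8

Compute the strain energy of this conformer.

17.3 kJ/mol

This conformer is staggered. tBu at 0° is gauche with CN at 300° (4.4); tBu at 0° is gauche with iPr at 60° (6.8); OCH3 at 240° is gauche with COOH at 180° (3.5); OCH3 at 240° is gauche with CN at 300° (2.6). Total 17.3 kJ/mol.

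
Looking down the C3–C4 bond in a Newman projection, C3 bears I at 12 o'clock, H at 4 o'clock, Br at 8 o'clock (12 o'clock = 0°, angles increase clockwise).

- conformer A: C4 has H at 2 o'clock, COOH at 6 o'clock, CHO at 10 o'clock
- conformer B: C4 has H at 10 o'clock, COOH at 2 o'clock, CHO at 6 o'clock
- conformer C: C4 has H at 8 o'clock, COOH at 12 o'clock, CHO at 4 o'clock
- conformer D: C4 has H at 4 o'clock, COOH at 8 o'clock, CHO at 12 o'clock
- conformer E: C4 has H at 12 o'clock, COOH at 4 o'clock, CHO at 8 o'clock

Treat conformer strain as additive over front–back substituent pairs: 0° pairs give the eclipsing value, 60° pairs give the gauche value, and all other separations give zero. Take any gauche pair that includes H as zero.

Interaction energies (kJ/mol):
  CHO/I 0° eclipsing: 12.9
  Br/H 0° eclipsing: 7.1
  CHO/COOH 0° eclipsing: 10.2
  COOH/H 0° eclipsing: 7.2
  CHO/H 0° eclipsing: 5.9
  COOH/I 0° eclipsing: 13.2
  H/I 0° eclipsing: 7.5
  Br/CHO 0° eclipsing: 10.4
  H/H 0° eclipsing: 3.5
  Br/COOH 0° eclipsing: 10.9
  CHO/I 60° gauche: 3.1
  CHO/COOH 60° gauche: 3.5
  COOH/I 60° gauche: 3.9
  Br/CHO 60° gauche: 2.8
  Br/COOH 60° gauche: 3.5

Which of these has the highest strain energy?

D

A (staggered): I(0°)/CHO(300°) gauche 3.1; Br(240°)/COOH(180°) gauche 3.5; Br(240°)/CHO(300°) gauche 2.8 → 9.4 kJ/mol.
B (staggered): I(0°)/COOH(60°) gauche 3.9; Br(240°)/CHO(180°) gauche 2.8 → 6.7 kJ/mol.
C (eclipsed): I(0°)/COOH(0°) eclipsed 13.2; H(120°)/CHO(120°) eclipsed 5.9; Br(240°)/H(240°) eclipsed 7.1 → 26.2 kJ/mol.
D (eclipsed): I(0°)/CHO(0°) eclipsed 12.9; H(120°)/H(120°) eclipsed 3.5; Br(240°)/COOH(240°) eclipsed 10.9 → 27.3 kJ/mol.
E (eclipsed): I(0°)/H(0°) eclipsed 7.5; H(120°)/COOH(120°) eclipsed 7.2; Br(240°)/CHO(240°) eclipsed 10.4 → 25.1 kJ/mol.
D has the highest total (27.3 kJ/mol).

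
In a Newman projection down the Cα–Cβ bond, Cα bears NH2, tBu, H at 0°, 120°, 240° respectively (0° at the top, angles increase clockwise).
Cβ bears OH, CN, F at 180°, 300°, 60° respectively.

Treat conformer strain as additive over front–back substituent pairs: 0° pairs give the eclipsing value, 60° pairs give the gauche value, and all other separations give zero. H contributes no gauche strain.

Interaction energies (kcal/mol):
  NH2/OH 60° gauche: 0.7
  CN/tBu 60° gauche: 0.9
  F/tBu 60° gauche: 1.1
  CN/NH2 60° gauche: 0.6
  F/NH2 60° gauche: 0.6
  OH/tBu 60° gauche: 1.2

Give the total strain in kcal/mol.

3.5 kcal/mol

This conformer (staggered): NH2–CN gauche, NH2–F gauche, tBu–OH gauche, tBu–F gauche; 0.6 + 0.6 + 1.2 + 1.1 = 3.5 kcal/mol.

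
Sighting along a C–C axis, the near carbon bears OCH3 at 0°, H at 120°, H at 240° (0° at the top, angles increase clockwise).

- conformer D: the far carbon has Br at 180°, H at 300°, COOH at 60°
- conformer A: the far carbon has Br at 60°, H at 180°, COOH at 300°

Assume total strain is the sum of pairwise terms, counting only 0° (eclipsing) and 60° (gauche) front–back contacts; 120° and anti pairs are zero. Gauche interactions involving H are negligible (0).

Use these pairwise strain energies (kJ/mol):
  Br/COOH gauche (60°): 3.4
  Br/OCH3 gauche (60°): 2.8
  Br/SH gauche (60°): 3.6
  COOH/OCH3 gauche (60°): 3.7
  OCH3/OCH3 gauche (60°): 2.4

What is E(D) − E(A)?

D (staggered): OCH3–COOH gauche; 3.7 = 3.7 kJ/mol.
A (staggered): OCH3–Br gauche, OCH3–COOH gauche; 2.8 + 3.7 = 6.5 kJ/mol.
E(D) − E(A) = 3.7 − 6.5 = -2.8 kJ/mol.

-2.8 kJ/mol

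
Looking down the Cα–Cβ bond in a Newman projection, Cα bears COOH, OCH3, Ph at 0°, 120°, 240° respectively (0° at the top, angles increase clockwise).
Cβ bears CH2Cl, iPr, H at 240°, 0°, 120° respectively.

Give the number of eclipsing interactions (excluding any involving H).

Non-H eclipsing pairs: COOH(0°)/iPr(0°); Ph(240°)/CH2Cl(240°) — 2 interactions.

2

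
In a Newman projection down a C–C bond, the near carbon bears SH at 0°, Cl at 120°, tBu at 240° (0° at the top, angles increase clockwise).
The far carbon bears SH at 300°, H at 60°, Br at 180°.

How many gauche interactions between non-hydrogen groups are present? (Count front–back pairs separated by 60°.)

Non-H gauche pairs: SH(0°)/SH(300°); Cl(120°)/Br(180°); tBu(240°)/SH(300°); tBu(240°)/Br(180°) — 4 interactions.

4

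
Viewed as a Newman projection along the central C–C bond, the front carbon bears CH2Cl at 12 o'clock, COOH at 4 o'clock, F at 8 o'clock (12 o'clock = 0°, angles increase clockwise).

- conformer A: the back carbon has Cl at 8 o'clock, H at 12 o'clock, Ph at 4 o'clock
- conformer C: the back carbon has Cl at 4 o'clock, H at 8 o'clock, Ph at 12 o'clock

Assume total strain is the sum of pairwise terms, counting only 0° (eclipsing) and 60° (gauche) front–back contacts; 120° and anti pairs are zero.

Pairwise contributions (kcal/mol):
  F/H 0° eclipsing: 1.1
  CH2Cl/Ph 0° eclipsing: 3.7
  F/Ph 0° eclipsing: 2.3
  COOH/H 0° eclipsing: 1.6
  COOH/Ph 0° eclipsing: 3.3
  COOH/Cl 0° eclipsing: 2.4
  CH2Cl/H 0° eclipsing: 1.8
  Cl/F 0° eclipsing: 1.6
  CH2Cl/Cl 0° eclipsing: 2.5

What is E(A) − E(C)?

-0.5 kcal/mol

A is eclipsed. CH2Cl at 0° is eclipsed with H at 0° (1.8); COOH at 120° is eclipsed with Ph at 120° (3.3); F at 240° is eclipsed with Cl at 240° (1.6). Total 6.7 kcal/mol.
C is eclipsed. CH2Cl at 0° is eclipsed with Ph at 0° (3.7); COOH at 120° is eclipsed with Cl at 120° (2.4); F at 240° is eclipsed with H at 240° (1.1). Total 7.2 kcal/mol.
E(A) − E(C) = 6.7 − 7.2 = -0.5 kcal/mol.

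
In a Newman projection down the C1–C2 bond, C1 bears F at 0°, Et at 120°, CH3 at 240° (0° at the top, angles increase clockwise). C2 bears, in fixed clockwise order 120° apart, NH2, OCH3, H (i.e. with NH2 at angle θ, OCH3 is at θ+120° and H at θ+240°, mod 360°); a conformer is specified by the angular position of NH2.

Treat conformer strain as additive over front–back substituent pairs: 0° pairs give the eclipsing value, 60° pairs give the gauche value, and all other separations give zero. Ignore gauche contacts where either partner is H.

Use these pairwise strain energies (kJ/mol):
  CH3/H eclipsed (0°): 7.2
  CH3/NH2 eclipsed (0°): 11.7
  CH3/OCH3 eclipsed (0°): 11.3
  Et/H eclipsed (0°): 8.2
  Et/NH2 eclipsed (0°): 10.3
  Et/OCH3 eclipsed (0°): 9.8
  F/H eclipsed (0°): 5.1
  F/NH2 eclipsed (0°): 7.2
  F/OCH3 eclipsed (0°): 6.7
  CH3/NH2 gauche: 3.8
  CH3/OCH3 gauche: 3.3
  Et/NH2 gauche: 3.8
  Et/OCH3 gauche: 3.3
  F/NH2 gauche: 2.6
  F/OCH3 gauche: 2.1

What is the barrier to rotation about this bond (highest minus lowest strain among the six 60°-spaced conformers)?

14.9 kJ/mol

NH2 at 0° (eclipsed): F–NH2 eclipsed, Et–OCH3 eclipsed, CH3–H eclipsed; 7.2 + 9.8 + 7.2 = 24.2 kJ/mol.
NH2 at 60° (staggered): F–NH2 gauche, Et–NH2 gauche, Et–OCH3 gauche, CH3–OCH3 gauche; 2.6 + 3.8 + 3.3 + 3.3 = 13.0 kJ/mol.
NH2 at 120° (eclipsed): F–H eclipsed, Et–NH2 eclipsed, CH3–OCH3 eclipsed; 5.1 + 10.3 + 11.3 = 26.7 kJ/mol.
NH2 at 180° (staggered): F–OCH3 gauche, Et–NH2 gauche, CH3–NH2 gauche, CH3–OCH3 gauche; 2.1 + 3.8 + 3.8 + 3.3 = 13.0 kJ/mol.
NH2 at 240° (eclipsed): F–OCH3 eclipsed, Et–H eclipsed, CH3–NH2 eclipsed; 6.7 + 8.2 + 11.7 = 26.6 kJ/mol.
NH2 at 300° (staggered): F–NH2 gauche, F–OCH3 gauche, Et–OCH3 gauche, CH3–NH2 gauche; 2.6 + 2.1 + 3.3 + 3.8 = 11.8 kJ/mol.
Max at 120° (26.7 kJ/mol), min at 300° (11.8 kJ/mol); barrier = 14.9 kJ/mol.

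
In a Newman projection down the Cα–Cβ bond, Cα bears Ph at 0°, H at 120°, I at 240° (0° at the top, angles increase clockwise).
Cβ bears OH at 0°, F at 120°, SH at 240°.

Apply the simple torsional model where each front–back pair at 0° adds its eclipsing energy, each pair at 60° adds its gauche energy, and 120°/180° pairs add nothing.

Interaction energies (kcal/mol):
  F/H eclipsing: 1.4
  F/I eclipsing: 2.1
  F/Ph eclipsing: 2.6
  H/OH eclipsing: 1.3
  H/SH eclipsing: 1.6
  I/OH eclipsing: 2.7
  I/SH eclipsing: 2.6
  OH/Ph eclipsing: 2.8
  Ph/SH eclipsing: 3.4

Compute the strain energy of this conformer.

6.8 kcal/mol

This conformer (eclipsed): Ph–OH eclipsed, H–F eclipsed, I–SH eclipsed; 2.8 + 1.4 + 2.6 = 6.8 kcal/mol.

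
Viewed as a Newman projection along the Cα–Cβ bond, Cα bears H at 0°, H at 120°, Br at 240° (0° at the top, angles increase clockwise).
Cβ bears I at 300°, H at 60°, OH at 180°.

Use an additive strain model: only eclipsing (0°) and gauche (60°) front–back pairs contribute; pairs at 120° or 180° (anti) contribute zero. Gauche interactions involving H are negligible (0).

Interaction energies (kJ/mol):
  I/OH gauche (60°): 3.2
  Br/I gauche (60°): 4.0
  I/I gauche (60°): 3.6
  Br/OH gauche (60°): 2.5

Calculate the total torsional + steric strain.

This conformer (staggered): Br–I gauche, Br–OH gauche; 4.0 + 2.5 = 6.5 kJ/mol.

6.5 kJ/mol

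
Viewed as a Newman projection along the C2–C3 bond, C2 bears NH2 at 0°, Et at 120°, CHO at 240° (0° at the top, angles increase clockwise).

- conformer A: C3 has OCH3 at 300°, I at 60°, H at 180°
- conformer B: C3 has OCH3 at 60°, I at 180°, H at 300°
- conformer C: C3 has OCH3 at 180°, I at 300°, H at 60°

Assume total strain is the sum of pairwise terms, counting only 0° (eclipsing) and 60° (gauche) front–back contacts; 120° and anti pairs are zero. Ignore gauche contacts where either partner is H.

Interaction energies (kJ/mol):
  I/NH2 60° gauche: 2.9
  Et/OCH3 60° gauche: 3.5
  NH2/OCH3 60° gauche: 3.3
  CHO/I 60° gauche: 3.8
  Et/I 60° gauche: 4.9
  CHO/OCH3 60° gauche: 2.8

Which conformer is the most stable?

C

A is staggered. NH2 at 0° is gauche with OCH3 at 300° (3.3); NH2 at 0° is gauche with I at 60° (2.9); Et at 120° is gauche with I at 60° (4.9); CHO at 240° is gauche with OCH3 at 300° (2.8). Total 13.9 kJ/mol.
B is staggered. NH2 at 0° is gauche with OCH3 at 60° (3.3); Et at 120° is gauche with OCH3 at 60° (3.5); Et at 120° is gauche with I at 180° (4.9); CHO at 240° is gauche with I at 180° (3.8). Total 15.5 kJ/mol.
C is staggered. NH2 at 0° is gauche with I at 300° (2.9); Et at 120° is gauche with OCH3 at 180° (3.5); CHO at 240° is gauche with OCH3 at 180° (2.8); CHO at 240° is gauche with I at 300° (3.8). Total 13.0 kJ/mol.
C has the lowest total (13.0 kJ/mol).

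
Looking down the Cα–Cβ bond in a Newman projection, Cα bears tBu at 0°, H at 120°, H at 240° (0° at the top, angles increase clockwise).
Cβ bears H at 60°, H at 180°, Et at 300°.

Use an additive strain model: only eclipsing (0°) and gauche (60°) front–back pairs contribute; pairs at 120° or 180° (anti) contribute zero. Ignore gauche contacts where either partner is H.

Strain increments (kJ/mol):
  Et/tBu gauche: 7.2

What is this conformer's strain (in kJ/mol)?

This conformer is staggered. tBu at 0° is gauche with Et at 300° (7.2). Total 7.2 kJ/mol.

7.2 kJ/mol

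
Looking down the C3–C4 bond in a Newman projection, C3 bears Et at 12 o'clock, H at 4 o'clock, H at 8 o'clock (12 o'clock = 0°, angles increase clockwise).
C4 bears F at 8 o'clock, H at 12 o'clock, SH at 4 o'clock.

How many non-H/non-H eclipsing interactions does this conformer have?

Every eclipsing pair involves H, so the count is 0.

0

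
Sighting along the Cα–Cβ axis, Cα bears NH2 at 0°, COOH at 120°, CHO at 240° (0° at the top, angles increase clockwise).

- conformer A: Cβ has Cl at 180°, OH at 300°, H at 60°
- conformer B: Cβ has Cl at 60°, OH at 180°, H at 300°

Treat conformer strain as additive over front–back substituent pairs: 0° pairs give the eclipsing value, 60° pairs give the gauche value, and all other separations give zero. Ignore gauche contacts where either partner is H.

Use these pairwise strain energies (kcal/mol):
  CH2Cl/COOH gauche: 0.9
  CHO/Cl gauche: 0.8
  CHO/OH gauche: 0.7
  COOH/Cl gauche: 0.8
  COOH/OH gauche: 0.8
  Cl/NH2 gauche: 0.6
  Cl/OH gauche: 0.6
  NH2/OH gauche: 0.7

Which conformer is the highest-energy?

A

A (staggered): NH2(0°)/OH(300°) gauche 0.7; COOH(120°)/Cl(180°) gauche 0.8; CHO(240°)/Cl(180°) gauche 0.8; CHO(240°)/OH(300°) gauche 0.7 → 3.0 kcal/mol.
B (staggered): NH2(0°)/Cl(60°) gauche 0.6; COOH(120°)/Cl(60°) gauche 0.8; COOH(120°)/OH(180°) gauche 0.8; CHO(240°)/OH(180°) gauche 0.7 → 2.9 kcal/mol.
A has the highest total (3.0 kcal/mol).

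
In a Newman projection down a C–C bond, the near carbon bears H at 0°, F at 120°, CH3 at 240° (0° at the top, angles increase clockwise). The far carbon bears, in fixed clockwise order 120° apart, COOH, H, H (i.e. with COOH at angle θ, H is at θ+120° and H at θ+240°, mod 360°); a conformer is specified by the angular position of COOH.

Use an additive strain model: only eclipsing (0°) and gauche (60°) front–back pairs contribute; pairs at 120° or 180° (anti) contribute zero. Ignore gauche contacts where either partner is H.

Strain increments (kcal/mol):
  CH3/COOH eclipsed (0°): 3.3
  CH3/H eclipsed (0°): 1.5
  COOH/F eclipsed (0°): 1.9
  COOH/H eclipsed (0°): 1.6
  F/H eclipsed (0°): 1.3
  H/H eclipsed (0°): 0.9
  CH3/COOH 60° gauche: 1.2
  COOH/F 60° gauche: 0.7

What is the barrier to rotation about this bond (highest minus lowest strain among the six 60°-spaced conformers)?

4.8 kcal/mol

COOH at 0° is eclipsed. H at 0° is eclipsed with COOH at 0° (1.6); F at 120° is eclipsed with H at 120° (1.3); CH3 at 240° is eclipsed with H at 240° (1.5). Total 4.4 kcal/mol.
COOH at 60° is staggered. F at 120° is gauche with COOH at 60° (0.7). Total 0.7 kcal/mol.
COOH at 120° is eclipsed. H at 0° is eclipsed with H at 0° (0.9); F at 120° is eclipsed with COOH at 120° (1.9); CH3 at 240° is eclipsed with H at 240° (1.5). Total 4.3 kcal/mol.
COOH at 180° is staggered. F at 120° is gauche with COOH at 180° (0.7); CH3 at 240° is gauche with COOH at 180° (1.2). Total 1.9 kcal/mol.
COOH at 240° is eclipsed. H at 0° is eclipsed with H at 0° (0.9); F at 120° is eclipsed with H at 120° (1.3); CH3 at 240° is eclipsed with COOH at 240° (3.3). Total 5.5 kcal/mol.
COOH at 300° is staggered. CH3 at 240° is gauche with COOH at 300° (1.2). Total 1.2 kcal/mol.
Max at 240° (5.5 kcal/mol), min at 60° (0.7 kcal/mol); barrier = 4.8 kcal/mol.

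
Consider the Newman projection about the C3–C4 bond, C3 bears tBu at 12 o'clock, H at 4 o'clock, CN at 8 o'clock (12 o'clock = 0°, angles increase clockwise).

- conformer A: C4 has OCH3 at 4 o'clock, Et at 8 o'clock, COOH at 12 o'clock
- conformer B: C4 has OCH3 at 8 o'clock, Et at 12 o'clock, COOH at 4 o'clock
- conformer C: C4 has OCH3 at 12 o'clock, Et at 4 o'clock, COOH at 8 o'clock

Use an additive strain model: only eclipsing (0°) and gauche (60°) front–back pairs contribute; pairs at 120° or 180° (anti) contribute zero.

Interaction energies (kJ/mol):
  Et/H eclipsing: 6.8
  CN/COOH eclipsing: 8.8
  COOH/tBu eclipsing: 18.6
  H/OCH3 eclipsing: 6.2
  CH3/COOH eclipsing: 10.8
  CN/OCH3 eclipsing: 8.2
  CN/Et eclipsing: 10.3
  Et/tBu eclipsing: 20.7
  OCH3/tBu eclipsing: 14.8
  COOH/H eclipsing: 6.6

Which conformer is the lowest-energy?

A is eclipsed. tBu at 0° is eclipsed with COOH at 0° (18.6); H at 120° is eclipsed with OCH3 at 120° (6.2); CN at 240° is eclipsed with Et at 240° (10.3). Total 35.1 kJ/mol.
B is eclipsed. tBu at 0° is eclipsed with Et at 0° (20.7); H at 120° is eclipsed with COOH at 120° (6.6); CN at 240° is eclipsed with OCH3 at 240° (8.2). Total 35.5 kJ/mol.
C is eclipsed. tBu at 0° is eclipsed with OCH3 at 0° (14.8); H at 120° is eclipsed with Et at 120° (6.8); CN at 240° is eclipsed with COOH at 240° (8.8). Total 30.4 kJ/mol.
C has the lowest total (30.4 kJ/mol).

C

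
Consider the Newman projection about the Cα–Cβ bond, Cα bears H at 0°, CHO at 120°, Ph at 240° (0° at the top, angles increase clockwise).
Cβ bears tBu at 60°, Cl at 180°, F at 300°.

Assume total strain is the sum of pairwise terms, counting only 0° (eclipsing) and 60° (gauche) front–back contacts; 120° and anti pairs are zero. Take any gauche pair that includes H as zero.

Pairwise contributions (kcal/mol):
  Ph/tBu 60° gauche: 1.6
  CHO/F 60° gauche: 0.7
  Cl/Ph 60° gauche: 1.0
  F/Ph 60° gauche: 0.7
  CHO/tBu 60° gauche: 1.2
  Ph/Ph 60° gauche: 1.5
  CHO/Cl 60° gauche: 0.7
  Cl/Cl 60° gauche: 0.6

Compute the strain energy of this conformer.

This conformer (staggered): CHO(120°)/tBu(60°) gauche 1.2; CHO(120°)/Cl(180°) gauche 0.7; Ph(240°)/Cl(180°) gauche 1.0; Ph(240°)/F(300°) gauche 0.7 → 3.6 kcal/mol.

3.6 kcal/mol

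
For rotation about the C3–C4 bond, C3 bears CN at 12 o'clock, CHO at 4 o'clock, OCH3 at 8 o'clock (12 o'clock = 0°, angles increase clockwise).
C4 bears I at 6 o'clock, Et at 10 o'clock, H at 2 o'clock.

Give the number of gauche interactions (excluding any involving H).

Non-H gauche pairs: CN(0°)/Et(300°); CHO(120°)/I(180°); OCH3(240°)/I(180°); OCH3(240°)/Et(300°) — 4 interactions.

4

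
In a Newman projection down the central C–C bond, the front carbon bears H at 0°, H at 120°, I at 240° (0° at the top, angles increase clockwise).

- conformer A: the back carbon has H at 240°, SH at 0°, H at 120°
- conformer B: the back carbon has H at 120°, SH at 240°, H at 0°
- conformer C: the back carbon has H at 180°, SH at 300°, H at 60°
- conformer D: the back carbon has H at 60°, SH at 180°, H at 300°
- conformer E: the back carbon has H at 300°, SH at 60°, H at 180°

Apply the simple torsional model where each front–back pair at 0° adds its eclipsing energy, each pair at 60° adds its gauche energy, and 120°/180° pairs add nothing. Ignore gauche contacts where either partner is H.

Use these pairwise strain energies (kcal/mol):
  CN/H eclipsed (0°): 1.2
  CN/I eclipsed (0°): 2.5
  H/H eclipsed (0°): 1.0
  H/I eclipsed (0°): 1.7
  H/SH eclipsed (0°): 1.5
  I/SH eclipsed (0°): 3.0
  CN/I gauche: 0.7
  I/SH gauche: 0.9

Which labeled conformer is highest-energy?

A (eclipsed): H(0°)/SH(0°) eclipsed 1.5; H(120°)/H(120°) eclipsed 1.0; I(240°)/H(240°) eclipsed 1.7 → 4.2 kcal/mol.
B (eclipsed): H(0°)/H(0°) eclipsed 1.0; H(120°)/H(120°) eclipsed 1.0; I(240°)/SH(240°) eclipsed 3.0 → 5.0 kcal/mol.
C (staggered): I(240°)/SH(300°) gauche 0.9 → 0.9 kcal/mol.
D (staggered): I(240°)/SH(180°) gauche 0.9 → 0.9 kcal/mol.
E (staggered): no non-H gauche contacts → 0.0 kcal/mol.
B has the highest total (5.0 kcal/mol).

B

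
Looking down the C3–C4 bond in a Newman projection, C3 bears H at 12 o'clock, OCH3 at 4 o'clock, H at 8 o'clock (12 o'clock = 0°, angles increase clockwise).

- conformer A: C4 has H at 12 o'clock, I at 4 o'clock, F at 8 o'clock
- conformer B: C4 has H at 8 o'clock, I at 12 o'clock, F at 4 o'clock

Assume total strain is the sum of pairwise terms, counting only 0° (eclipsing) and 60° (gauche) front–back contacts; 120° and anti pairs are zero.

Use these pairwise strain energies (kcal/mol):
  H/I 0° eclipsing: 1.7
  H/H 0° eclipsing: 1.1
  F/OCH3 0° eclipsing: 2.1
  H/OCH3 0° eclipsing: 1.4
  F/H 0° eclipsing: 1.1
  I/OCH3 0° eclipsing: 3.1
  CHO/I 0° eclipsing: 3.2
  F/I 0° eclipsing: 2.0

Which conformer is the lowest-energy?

A (eclipsed): H(0°)/H(0°) eclipsed 1.1; OCH3(120°)/I(120°) eclipsed 3.1; H(240°)/F(240°) eclipsed 1.1 → 5.3 kcal/mol.
B (eclipsed): H(0°)/I(0°) eclipsed 1.7; OCH3(120°)/F(120°) eclipsed 2.1; H(240°)/H(240°) eclipsed 1.1 → 4.9 kcal/mol.
B has the lowest total (4.9 kcal/mol).

B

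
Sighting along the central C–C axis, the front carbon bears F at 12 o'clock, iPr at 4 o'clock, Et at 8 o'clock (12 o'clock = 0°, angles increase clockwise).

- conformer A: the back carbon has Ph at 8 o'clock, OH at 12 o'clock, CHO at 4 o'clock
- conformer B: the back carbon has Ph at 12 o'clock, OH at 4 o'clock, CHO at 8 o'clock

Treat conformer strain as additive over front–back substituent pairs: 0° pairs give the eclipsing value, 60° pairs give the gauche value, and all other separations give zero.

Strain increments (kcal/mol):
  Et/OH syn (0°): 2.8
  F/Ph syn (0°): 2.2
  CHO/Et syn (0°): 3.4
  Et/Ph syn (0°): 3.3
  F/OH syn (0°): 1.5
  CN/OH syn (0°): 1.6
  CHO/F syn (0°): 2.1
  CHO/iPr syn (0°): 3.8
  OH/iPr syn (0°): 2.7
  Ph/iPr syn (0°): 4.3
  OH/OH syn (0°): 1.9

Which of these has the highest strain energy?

A

A (eclipsed): F(0°)/OH(0°) eclipsed 1.5; iPr(120°)/CHO(120°) eclipsed 3.8; Et(240°)/Ph(240°) eclipsed 3.3 → 8.6 kcal/mol.
B (eclipsed): F(0°)/Ph(0°) eclipsed 2.2; iPr(120°)/OH(120°) eclipsed 2.7; Et(240°)/CHO(240°) eclipsed 3.4 → 8.3 kcal/mol.
A has the highest total (8.6 kcal/mol).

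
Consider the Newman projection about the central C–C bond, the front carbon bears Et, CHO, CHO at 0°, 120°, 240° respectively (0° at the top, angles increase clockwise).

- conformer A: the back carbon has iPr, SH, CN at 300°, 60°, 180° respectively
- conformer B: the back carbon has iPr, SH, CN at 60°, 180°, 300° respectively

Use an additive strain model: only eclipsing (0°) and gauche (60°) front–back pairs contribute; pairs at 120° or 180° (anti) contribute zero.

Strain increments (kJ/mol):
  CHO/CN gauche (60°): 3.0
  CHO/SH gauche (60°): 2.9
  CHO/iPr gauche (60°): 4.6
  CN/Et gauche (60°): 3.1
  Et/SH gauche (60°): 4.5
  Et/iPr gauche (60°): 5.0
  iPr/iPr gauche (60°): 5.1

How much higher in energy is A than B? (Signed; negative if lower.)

A (staggered): Et–iPr gauche, Et–SH gauche, CHO–SH gauche, CHO–CN gauche, CHO–iPr gauche, CHO–CN gauche; 5.0 + 4.5 + 2.9 + 3.0 + 4.6 + 3.0 = 23.0 kJ/mol.
B (staggered): Et–iPr gauche, Et–CN gauche, CHO–iPr gauche, CHO–SH gauche, CHO–SH gauche, CHO–CN gauche; 5.0 + 3.1 + 4.6 + 2.9 + 2.9 + 3.0 = 21.5 kJ/mol.
E(A) − E(B) = 23.0 − 21.5 = +1.5 kJ/mol.

+1.5 kJ/mol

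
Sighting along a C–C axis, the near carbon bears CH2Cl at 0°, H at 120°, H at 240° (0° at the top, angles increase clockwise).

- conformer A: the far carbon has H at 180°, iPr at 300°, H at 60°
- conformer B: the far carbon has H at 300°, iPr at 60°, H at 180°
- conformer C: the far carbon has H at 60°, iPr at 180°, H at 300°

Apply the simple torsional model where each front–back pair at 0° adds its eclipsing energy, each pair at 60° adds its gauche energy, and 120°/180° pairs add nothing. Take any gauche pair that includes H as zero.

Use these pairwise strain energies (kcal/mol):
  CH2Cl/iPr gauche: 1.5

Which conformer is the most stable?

A is staggered. CH2Cl at 0° is gauche with iPr at 300° (1.5). Total 1.5 kcal/mol.
B is staggered. CH2Cl at 0° is gauche with iPr at 60° (1.5). Total 1.5 kcal/mol.
C (staggered): no non-H gauche contacts → 0.0 kcal/mol.
C has the lowest total (0.0 kcal/mol).

C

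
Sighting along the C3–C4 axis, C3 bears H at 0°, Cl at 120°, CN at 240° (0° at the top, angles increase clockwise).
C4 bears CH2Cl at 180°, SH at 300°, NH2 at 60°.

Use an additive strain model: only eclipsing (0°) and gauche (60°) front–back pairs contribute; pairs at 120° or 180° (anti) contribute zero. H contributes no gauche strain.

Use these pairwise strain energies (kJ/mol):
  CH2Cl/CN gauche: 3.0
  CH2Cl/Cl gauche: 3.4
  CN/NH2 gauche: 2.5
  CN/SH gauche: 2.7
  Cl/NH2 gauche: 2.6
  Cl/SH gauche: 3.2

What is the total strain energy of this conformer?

11.7 kJ/mol

This conformer (staggered): Cl–CH2Cl gauche, Cl–NH2 gauche, CN–CH2Cl gauche, CN–SH gauche; 3.4 + 2.6 + 3.0 + 2.7 = 11.7 kJ/mol.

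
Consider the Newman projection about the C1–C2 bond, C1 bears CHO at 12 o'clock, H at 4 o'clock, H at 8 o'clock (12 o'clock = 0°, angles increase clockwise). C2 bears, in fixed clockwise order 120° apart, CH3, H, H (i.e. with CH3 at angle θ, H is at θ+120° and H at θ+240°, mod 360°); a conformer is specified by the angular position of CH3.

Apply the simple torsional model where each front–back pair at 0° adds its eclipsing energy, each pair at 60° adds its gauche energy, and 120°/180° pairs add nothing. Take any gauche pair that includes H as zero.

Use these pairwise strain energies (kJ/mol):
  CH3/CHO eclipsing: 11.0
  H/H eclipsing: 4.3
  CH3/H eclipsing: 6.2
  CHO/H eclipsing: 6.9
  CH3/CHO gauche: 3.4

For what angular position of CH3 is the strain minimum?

CH3 at 0° (eclipsed): CHO(0°)/CH3(0°) eclipsed 11.0; H(120°)/H(120°) eclipsed 4.3; H(240°)/H(240°) eclipsed 4.3 → 19.6 kJ/mol.
CH3 at 60° (staggered): CHO(0°)/CH3(60°) gauche 3.4 → 3.4 kJ/mol.
CH3 at 120° (eclipsed): CHO(0°)/H(0°) eclipsed 6.9; H(120°)/CH3(120°) eclipsed 6.2; H(240°)/H(240°) eclipsed 4.3 → 17.4 kJ/mol.
CH3 at 180° (staggered): no non-H gauche contacts → 0.0 kJ/mol.
CH3 at 240° (eclipsed): CHO(0°)/H(0°) eclipsed 6.9; H(120°)/H(120°) eclipsed 4.3; H(240°)/CH3(240°) eclipsed 6.2 → 17.4 kJ/mol.
CH3 at 300° (staggered): CHO(0°)/CH3(300°) gauche 3.4 → 3.4 kJ/mol.
The minimum (0.0 kJ/mol) occurs with CH3 at 180°.

180°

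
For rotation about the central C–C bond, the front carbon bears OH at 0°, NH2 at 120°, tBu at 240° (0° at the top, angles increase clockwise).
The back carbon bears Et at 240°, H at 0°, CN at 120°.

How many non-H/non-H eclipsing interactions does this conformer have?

2

Non-H eclipsing pairs: NH2(120°)/CN(120°); tBu(240°)/Et(240°) — 2 interactions.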